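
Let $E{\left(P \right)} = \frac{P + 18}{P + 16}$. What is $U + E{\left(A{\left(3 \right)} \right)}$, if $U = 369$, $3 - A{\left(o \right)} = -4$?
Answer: $\frac{8512}{23} \approx 370.09$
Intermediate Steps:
$A{\left(o \right)} = 7$ ($A{\left(o \right)} = 3 - -4 = 3 + 4 = 7$)
$E{\left(P \right)} = \frac{18 + P}{16 + P}$
$U + E{\left(A{\left(3 \right)} \right)} = 369 + \frac{18 + 7}{16 + 7} = 369 + \frac{1}{23} \cdot 25 = 369 + \frac{25}{23} = \frac{8512}{23}$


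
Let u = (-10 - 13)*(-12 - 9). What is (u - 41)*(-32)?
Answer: -14144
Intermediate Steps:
u = 483 (u = -23*(-21) = 483)
(u - 41)*(-32) = (483 - 41)*(-32) = 442*(-32) = -14144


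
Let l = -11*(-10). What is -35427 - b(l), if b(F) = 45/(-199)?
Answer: -7049928/199 ≈ -35427.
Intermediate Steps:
l = 110
b(F) = -45/199 (b(F) = 45*(-1/199) = -45/199)
-35427 - b(l) = -35427 - 1*(-45/199) = -35427 + 45/199 = -7049928/199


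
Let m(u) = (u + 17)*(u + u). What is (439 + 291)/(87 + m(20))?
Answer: 730/1567 ≈ 0.46586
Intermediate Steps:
m(u) = 2*u*(17 + u) (m(u) = (17 + u)*(2*u) = 2*u*(17 + u))
(439 + 291)/(87 + m(20)) = (439 + 291)/(87 + 2*20*(17 + 20)) = 730/(87 + 2*20*37) = 730/(87 + 1480) = 730/1567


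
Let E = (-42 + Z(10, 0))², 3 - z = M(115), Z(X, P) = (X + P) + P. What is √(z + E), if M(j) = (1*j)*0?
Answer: √1027 ≈ 32.047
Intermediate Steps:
Z(X, P) = X + 2*P (Z(X, P) = (P + X) + P = X + 2*P)
M(j) = 0 (M(j) = j*0 = 0)
z = 3 (z = 3 - 1*0 = 3 + 0 = 3)
E = 1024 (E = (-42 + (10 + 2*0))² = (-42 + (10 + 0))² = (-42 + 10)² = (-32)² = 1024)
√(z + E) = √(3 + 1024) = √1027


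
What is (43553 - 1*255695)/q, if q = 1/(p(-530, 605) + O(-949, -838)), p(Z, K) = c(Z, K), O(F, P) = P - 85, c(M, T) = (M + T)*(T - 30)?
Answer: -8952816684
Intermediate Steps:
c(M, T) = (-30 + T)*(M + T) (c(M, T) = (M + T)*(-30 + T) = (-30 + T)*(M + T))
O(F, P) = -85 + P
p(Z, K) = K**2 - 30*K - 30*Z + K*Z (p(Z, K) = K**2 - 30*Z - 30*K + Z*K = K**2 - 30*Z - 30*K + K*Z = K**2 - 30*K - 30*Z + K*Z)
q = 1/42202 (q = 1/((605**2 - 30*605 - 30*(-530) + 605*(-530)) + (-85 - 838)) = 1/((366025 - 18150 + 15900 - 320650) - 923) = 1/(43125 - 923) = 1/42202 ≈ 2.3696e-5)
(43553 - 1*255695)/q = (43553 - 1*255695)/(1/42202) = (43553 - 255695)*42202 = -212142*42202 = -8952816684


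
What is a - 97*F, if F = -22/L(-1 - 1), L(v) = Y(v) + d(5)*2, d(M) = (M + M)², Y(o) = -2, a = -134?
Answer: -1109/9 ≈ -123.22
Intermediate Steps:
d(M) = 4*M² (d(M) = (2*M)² = 4*M²)
L(v) = 198 (L(v) = -2 + (4*5²)*2 = -2 + (4*25)*2 = -2 + 100*2 = -2 + 200 = 198)
F = -⅑ (F = -22/198 = -22*1/198 = -⅑ ≈ -0.11111)
a - 97*F = -134 - 97*(-⅑) = -134 + 97/9 = -1109/9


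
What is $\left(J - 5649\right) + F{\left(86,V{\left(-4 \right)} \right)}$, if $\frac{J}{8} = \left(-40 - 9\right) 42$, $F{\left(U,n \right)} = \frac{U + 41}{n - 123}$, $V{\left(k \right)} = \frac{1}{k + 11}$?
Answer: $- \frac{19018069}{860} \approx -22114.0$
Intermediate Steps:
$V{\left(k \right)} = \frac{1}{11 + k}$
$F{\left(U,n \right)} = \frac{41 + U}{-123 + n}$
$J = -16464$ ($J = 8 \left(-40 - 9\right) 42 = 8 \left(\left(-49\right) 42\right) = 8 \left(-2058\right) = -16464$)
$\left(J - 5649\right) + F{\left(86,V{\left(-4 \right)} \right)} = \left(-16464 - 5649\right) + \frac{41 + 86}{-123 + \frac{1}{11 - 4}} = -22113 + \frac{1}{-123 + \frac{1}{7}} \cdot 127 = -22113 + \frac{1}{- \frac{860}{7}} \cdot 127 = -22113 - \frac{889}{860} = - \frac{19018069}{860}$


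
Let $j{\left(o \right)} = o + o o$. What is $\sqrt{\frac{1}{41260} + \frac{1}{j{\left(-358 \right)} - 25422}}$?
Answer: $\frac{\sqrt{29263335235}}{29335860} \approx 0.0058313$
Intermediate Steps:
$j{\left(o \right)} = o + o^{2}$
$\sqrt{\frac{1}{41260} + \frac{1}{j{\left(-358 \right)} - 25422}} = \sqrt{\frac{1}{41260} + \frac{1}{- 358 \left(1 - 358\right) - 25422}} = \sqrt{\frac{1}{41260} + \frac{1}{\left(-358\right) \left(-357\right) - 25422}} = \sqrt{\frac{1}{41260} + \frac{1}{127806 - 25422}} = \sqrt{\frac{1}{41260} + \frac{1}{102384}} = \sqrt{\frac{35911}{1056090960}} = \frac{\sqrt{29263335235}}{29335860}$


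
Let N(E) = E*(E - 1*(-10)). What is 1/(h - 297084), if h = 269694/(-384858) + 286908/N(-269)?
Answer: -1489635651/442541827242329 ≈ -3.3661e-6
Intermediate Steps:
N(E) = E*(10 + E) (N(E) = E*(E + 10) = E*(10 + E))
h = 5090499355/1489635651 (h = 269694/(-384858) + 286908/((-269*(10 - 269))) = 269694*(-1/384858) + 286908/((-269*(-259))) = -14983/21381 + 286908/69671 = 5090499355/1489635651 ≈ 3.4173)
1/(h - 297084) = 1/(5090499355/1489635651 - 297084) = 1/(-442541827242329/1489635651) = -1489635651/442541827242329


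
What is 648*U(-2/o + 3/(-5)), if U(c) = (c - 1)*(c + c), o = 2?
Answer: 134784/25 ≈ 5391.4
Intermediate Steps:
U(c) = 2*c*(-1 + c) (U(c) = (-1 + c)*(2*c) = 2*c*(-1 + c))
648*U(-2/o + 3/(-5)) = 648*(2*(-2/2 + 3/(-5))*(-1 + (-2/2 + 3/(-5)))) = 648*(2*(-2*½ + 3*(-⅕))*(-1 + (-2*½ + 3*(-⅕)))) = 648*(2*(-1 - ⅗)*(-1 + (-1 - ⅗))) = 648*(2*(-8/5)*(-1 - 8/5)) = 648*(2*(-8/5)*(-13/5)) = 648*(208/25) = 134784/25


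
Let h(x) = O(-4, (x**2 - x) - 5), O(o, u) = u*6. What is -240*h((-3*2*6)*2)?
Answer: -7561440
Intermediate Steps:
O(o, u) = 6*u
h(x) = -30 - 6*x + 6*x**2 (h(x) = 6*((x**2 - x) - 5) = 6*(-5 + x**2 - x) = -30 - 6*x + 6*x**2)
-240*h((-3*2*6)*2) = -240*(-30 - 6*-3*2*6*2 + 6*((-3*2*6)*2)**2) = -240*(-30 - 6*(-6*6)*2 + 6*(-6*6*2)**2) = -240*(-30 - (-216)*2 + 6*(-36*2)**2) = -240*(-30 - 6*(-72) + 6*(-72)**2) = -240*(-30 + 432 + 6*5184) = -240*(-30 + 432 + 31104) = -240*31506 = -7561440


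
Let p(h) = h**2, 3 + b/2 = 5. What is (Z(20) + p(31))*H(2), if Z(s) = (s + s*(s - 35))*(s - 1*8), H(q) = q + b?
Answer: -14394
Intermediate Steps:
b = 4 (b = -6 + 2*5 = -6 + 10 = 4)
H(q) = 4 + q (H(q) = q + 4 = 4 + q)
Z(s) = (-8 + s)*(s + s*(-35 + s)) (Z(s) = (s + s*(-35 + s))*(s - 8) = (s + s*(-35 + s))*(-8 + s) = (-8 + s)*(s + s*(-35 + s)))
(Z(20) + p(31))*H(2) = (20*(272 + 20**2 - 42*20) + 31**2)*(4 + 2) = (20*(272 + 400 - 840) + 961)*6 = (20*(-168) + 961)*6 = (-3360 + 961)*6 = -2399*6 = -14394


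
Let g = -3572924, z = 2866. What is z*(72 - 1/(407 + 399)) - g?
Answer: 1523046795/403 ≈ 3.7793e+6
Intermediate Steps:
z*(72 - 1/(407 + 399)) - g = 2866*(72 - 1/(407 + 399)) - 1*(-3572924) = 2866*(72 - 1/806) + 3572924 = 2866*(58031/806) + 3572924 = 83158423/403 + 3572924 = 1523046795/403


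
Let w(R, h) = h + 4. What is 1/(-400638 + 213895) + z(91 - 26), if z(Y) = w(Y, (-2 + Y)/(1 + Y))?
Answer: 20354965/4108346 ≈ 4.9545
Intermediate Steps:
w(R, h) = 4 + h
z(Y) = 4 + (-2 + Y)/(1 + Y)
1/(-400638 + 213895) + z(91 - 26) = 1/(-400638 + 213895) + (2 + 5*(91 - 26))/(1 + (91 - 26)) = 1/(-186743) + (2 + 5*65)/(1 + 65) = -1/186743 + (2 + 325)/66 = -1/186743 + (1/66)*327 = -1/186743 + 109/22 = 20354965/4108346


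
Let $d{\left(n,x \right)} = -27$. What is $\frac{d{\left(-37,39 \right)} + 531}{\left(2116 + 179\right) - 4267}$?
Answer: $- \frac{126}{493} \approx -0.25558$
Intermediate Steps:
$\frac{d{\left(-37,39 \right)} + 531}{\left(2116 + 179\right) - 4267} = \frac{-27 + 531}{\left(2116 + 179\right) - 4267} = \frac{504}{2295 - 4267} = \frac{504}{-1972} = 504 \left(- \frac{1}{1972}\right) = - \frac{126}{493}$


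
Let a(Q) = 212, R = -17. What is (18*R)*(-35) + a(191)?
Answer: 10922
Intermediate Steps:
(18*R)*(-35) + a(191) = (18*(-17))*(-35) + 212 = -306*(-35) + 212 = 10710 + 212 = 10922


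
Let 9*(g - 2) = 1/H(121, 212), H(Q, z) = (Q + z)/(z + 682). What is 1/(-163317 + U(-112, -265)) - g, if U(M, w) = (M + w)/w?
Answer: -99367994623/43235349372 ≈ -2.2983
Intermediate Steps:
H(Q, z) = (Q + z)/(682 + z)
g = 2296/999 (g = 2 + 1/(9*(((121 + 212)/(682 + 212)))) = 2 + 1/(9*((333/894))) = 2 + 1/(9*(((1/894)*333))) = 2 + 1/(9*(111/298)) = 2 + (⅑)*(298/111) = 2 + 298/999 = 2296/999 ≈ 2.2983)
U(M, w) = (M + w)/w
1/(-163317 + U(-112, -265)) - g = 1/(-163317 + (-112 - 265)/(-265)) - 1*2296/999 = 1/(-163317 - 1/265*(-377)) - 2296/999 = 1/(-163317 + 377/265) - 2296/999 = 1/(-43278628/265) - 2296/999 = -265/43278628 - 2296/999 = -99367994623/43235349372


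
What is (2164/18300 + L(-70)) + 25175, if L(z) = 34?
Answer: 115331716/4575 ≈ 25209.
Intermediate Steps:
(2164/18300 + L(-70)) + 25175 = (2164/18300 + 34) + 25175 = (2164*(1/18300) + 34) + 25175 = (541/4575 + 34) + 25175 = 156091/4575 + 25175 = 115331716/4575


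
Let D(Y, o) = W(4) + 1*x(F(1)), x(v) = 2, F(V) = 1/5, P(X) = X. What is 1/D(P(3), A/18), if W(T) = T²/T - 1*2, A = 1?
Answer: ¼ ≈ 0.25000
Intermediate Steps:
F(V) = ⅕
W(T) = -2 + T (W(T) = T - 2 = -2 + T)
D(Y, o) = 4 (D(Y, o) = (-2 + 4) + 1*2 = 2 + 2 = 4)
1/D(P(3), A/18) = 1/4 = ¼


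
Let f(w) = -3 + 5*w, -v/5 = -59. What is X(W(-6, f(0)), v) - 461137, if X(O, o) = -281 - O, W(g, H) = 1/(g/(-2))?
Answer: -1384255/3 ≈ -4.6142e+5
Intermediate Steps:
v = 295 (v = -5*(-59) = 295)
W(g, H) = -2/g (W(g, H) = 1/(g*(-½)) = 1/(-g/2) = -2/g)
X(W(-6, f(0)), v) - 461137 = (-281 - (-2)/(-6)) - 461137 = (-281 - (-2)*(-1)/6) - 461137 = (-281 - 1*⅓) - 461137 = (-281 - ⅓) - 461137 = -844/3 - 461137 = -1384255/3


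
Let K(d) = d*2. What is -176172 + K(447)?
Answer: -175278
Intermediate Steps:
K(d) = 2*d
-176172 + K(447) = -176172 + 2*447 = -176172 + 894 = -175278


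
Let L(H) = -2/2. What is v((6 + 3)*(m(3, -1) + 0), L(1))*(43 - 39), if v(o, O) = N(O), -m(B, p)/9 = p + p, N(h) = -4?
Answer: -16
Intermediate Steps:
m(B, p) = -18*p (m(B, p) = -9*(p + p) = -18*p)
L(H) = -1 (L(H) = -2*1/2 = -1)
v(o, O) = -4
v((6 + 3)*(m(3, -1) + 0), L(1))*(43 - 39) = -4*(43 - 39) = -4*4 = -16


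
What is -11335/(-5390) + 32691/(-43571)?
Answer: 30887/22834 ≈ 1.3527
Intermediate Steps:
-11335/(-5390) + 32691/(-43571) = -11335*(-1/5390) + 32691*(-1/43571) = 2267/1078 - 1923/2563 = 30887/22834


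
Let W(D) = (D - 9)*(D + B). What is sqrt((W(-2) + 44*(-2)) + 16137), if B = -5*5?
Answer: sqrt(16346) ≈ 127.85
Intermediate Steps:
B = -25
W(D) = (-25 + D)*(-9 + D) (W(D) = (D - 9)*(D - 25) = (-9 + D)*(-25 + D) = (-25 + D)*(-9 + D))
sqrt((W(-2) + 44*(-2)) + 16137) = sqrt(((225 + (-2)**2 - 34*(-2)) + 44*(-2)) + 16137) = sqrt(((225 + 4 + 68) - 88) + 16137) = sqrt((297 - 88) + 16137) = sqrt(209 + 16137) = sqrt(16346)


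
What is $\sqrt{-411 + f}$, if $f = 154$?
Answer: $i \sqrt{257} \approx 16.031 i$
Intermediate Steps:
$\sqrt{-411 + f} = \sqrt{-411 + 154} = \sqrt{-257} = i \sqrt{257}$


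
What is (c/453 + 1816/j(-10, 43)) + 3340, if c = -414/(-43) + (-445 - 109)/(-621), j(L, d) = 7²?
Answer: 2001687414368/592726491 ≈ 3377.1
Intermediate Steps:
j(L, d) = 49
c = 280916/26703 (c = -414*(-1/43) - 554*(-1/621) = 414/43 + 554/621 = 280916/26703 ≈ 10.520)
(c/453 + 1816/j(-10, 43)) + 3340 = ((280916/26703)/453 + 1816/49) + 3340 = ((280916/26703)*(1/453) + 1816*(1/49)) + 3340 = (280916/12096459 + 1816/49) + 3340 = 21980934428/592726491 + 3340 = 2001687414368/592726491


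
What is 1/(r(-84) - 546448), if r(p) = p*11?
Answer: -1/547372 ≈ -1.8269e-6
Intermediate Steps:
r(p) = 11*p
1/(r(-84) - 546448) = 1/(11*(-84) - 546448) = 1/(-924 - 546448) = 1/(-547372) = -1/547372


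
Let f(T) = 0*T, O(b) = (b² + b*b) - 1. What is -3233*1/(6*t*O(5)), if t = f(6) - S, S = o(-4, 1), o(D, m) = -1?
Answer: -3233/294 ≈ -10.997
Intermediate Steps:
S = -1
O(b) = -1 + 2*b² (O(b) = (b² + b²) - 1 = 2*b² - 1 = -1 + 2*b²)
f(T) = 0
t = 1 (t = 0 - 1*(-1) = 0 + 1 = 1)
-3233*1/(6*t*O(5)) = -3233*1/(6*(-1 + 2*5²)) = -3233*1/(6*(-1 + 2*25)) = -3233*1/(6*(-1 + 50)) = -3233/(1*(49*6)) = -3233/(1*294) = -3233/294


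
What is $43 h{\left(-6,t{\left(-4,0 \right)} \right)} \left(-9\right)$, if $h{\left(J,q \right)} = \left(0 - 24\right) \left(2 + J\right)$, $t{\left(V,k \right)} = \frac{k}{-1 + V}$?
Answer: $-37152$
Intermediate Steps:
$h{\left(J,q \right)} = -48 - 24 J$ ($h{\left(J,q \right)} = \left(0 - 24\right) \left(2 + J\right) = - 24 \left(2 + J\right) = -48 - 24 J$)
$43 h{\left(-6,t{\left(-4,0 \right)} \right)} \left(-9\right) = 43 \left(-48 - -144\right) \left(-9\right) = 43 \left(-48 + 144\right) \left(-9\right) = 43 \cdot 96 \left(-9\right) = 4128 \left(-9\right) = -37152$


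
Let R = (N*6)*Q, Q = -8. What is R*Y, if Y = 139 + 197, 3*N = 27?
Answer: -145152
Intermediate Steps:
N = 9 (N = (⅓)*27 = 9)
R = -432 (R = (9*6)*(-8) = 54*(-8) = -432)
Y = 336
R*Y = -432*336 = -145152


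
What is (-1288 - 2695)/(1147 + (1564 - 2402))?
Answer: -3983/309 ≈ -12.890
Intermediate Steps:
(-1288 - 2695)/(1147 + (1564 - 2402)) = -3983/(1147 - 838) = -3983/309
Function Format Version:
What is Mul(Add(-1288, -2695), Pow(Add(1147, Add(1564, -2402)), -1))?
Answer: Rational(-3983, 309) ≈ -12.890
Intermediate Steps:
Mul(Add(-1288, -2695), Pow(Add(1147, Add(1564, -2402)), -1)) = Mul(-3983, Pow(Add(1147, -838), -1)) = Mul(-3983, Pow(309, -1)) = Mul(-3983, Rational(1, 309)) = Rational(-3983, 309)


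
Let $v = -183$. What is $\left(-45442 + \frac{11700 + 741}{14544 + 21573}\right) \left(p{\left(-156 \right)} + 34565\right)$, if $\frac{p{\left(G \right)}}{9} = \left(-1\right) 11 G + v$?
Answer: $- \frac{26457500464942}{12039} \approx -2.1976 \cdot 10^{9}$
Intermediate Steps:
$p{\left(G \right)} = -1647 - 99 G$ ($p{\left(G \right)} = 9 \left(\left(-1\right) 11 G - 183\right) = 9 \left(- 11 G - 183\right) = 9 \left(-183 - 11 G\right) = -1647 - 99 G$)
$\left(-45442 + \frac{11700 + 741}{14544 + 21573}\right) \left(p{\left(-156 \right)} + 34565\right) = \left(-45442 + \frac{11700 + 741}{14544 + 21573}\right) \left(\left(-1647 - -15444\right) + 34565\right) = \left(-45442 + \frac{12441}{36117}\right) \left(\left(-1647 + 15444\right) + 34565\right) = \left(-45442 + 12441 \cdot \frac{1}{36117}\right) \left(13797 + 34565\right) = \left(-45442 + \frac{4147}{12039}\right) 48362 = \left(- \frac{547072091}{12039}\right) 48362 = - \frac{26457500464942}{12039}$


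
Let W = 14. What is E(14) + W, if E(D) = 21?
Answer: 35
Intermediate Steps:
E(14) + W = 21 + 14 = 35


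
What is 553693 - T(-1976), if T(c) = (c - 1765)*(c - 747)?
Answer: -9633050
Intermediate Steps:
T(c) = (-1765 + c)*(-747 + c)
553693 - T(-1976) = 553693 - (1318455 + (-1976)**2 - 2512*(-1976)) = 553693 - (1318455 + 3904576 + 4963712) = 553693 - 1*10186743 = 553693 - 10186743 = -9633050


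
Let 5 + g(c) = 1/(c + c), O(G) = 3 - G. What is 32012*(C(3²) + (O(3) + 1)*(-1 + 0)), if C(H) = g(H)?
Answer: -1712642/9 ≈ -1.9029e+5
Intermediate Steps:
g(c) = -5 + 1/(2*c) (g(c) = -5 + 1/(c + c) = -5 + 1/(2*c))
C(H) = -5 + 1/(2*H)
32012*(C(3²) + (O(3) + 1)*(-1 + 0)) = 32012*((-5 + 1/(2*(3²))) + ((3 - 1*3) + 1)*(-1 + 0)) = 32012*((-5 + (½)/9) + ((3 - 3) + 1)*(-1)) = 32012*((-5 + (½)*(⅑)) + (0 + 1)*(-1)) = 32012*((-5 + 1/18) + 1*(-1)) = 32012*(-89/18 - 1) = 32012*(-107/18) = -1712642/9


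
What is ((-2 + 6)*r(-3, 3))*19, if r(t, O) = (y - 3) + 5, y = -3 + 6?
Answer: 380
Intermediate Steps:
y = 3
r(t, O) = 5 (r(t, O) = (3 - 3) + 5 = 0 + 5 = 5)
((-2 + 6)*r(-3, 3))*19 = ((-2 + 6)*5)*19 = (4*5)*19 = 20*19 = 380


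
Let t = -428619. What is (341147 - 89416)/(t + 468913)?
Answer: 251731/40294 ≈ 6.2474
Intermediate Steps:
(341147 - 89416)/(t + 468913) = (341147 - 89416)/(-428619 + 468913) = 251731/40294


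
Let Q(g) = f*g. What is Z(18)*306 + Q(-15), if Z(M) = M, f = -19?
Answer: 5793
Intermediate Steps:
Q(g) = -19*g
Z(18)*306 + Q(-15) = 18*306 - 19*(-15) = 5508 + 285 = 5793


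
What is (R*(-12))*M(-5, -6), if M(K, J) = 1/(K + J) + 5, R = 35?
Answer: -22680/11 ≈ -2061.8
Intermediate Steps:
M(K, J) = 5 + 1/(J + K) (M(K, J) = 1/(J + K) + 5 = 5 + 1/(J + K))
(R*(-12))*M(-5, -6) = (35*(-12))*((1 + 5*(-6) + 5*(-5))/(-6 - 5)) = -420*(1 - 30 - 25)/(-11) = -(-420)*(-54)/11 = -420*54/11 = -22680/11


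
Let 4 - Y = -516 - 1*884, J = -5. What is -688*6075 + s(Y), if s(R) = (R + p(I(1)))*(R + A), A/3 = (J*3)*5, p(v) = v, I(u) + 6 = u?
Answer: -2530179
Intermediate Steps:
I(u) = -6 + u
Y = 1404 (Y = 4 - (-516 - 1*884) = 4 - (-516 - 884) = 4 - 1*(-1400) = 4 + 1400 = 1404)
A = -225 (A = 3*(-5*3*5) = 3*(-15*5) = 3*(-75) = -225)
s(R) = (-225 + R)*(-5 + R) (s(R) = (R + (-6 + 1))*(R - 225) = (R - 5)*(-225 + R) = (-5 + R)*(-225 + R) = (-225 + R)*(-5 + R))
-688*6075 + s(Y) = -688*6075 + (1125 + 1404**2 - 230*1404) = -4179600 + (1125 + 1971216 - 322920) = -4179600 + 1649421 = -2530179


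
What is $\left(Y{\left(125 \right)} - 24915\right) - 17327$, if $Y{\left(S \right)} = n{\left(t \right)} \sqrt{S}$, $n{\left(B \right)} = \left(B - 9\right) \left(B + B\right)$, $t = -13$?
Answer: $-42242 + 2860 \sqrt{5} \approx -35847.0$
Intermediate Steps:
$n{\left(B \right)} = 2 B \left(-9 + B\right)$ ($n{\left(B \right)} = \left(-9 + B\right) 2 B = 2 B \left(-9 + B\right)$)
$Y{\left(S \right)} = 572 \sqrt{S}$ ($Y{\left(S \right)} = 2 \left(-13\right) \left(-9 - 13\right) \sqrt{S} = 2 \left(-13\right) \left(-22\right) \sqrt{S} = 572 \sqrt{S}$)
$\left(Y{\left(125 \right)} - 24915\right) - 17327 = \left(572 \sqrt{125} - 24915\right) - 17327 = \left(572 \cdot 5 \sqrt{5} - 24915\right) - 17327 = \left(2860 \sqrt{5} - 24915\right) - 17327 = \left(-24915 + 2860 \sqrt{5}\right) - 17327 = -42242 + 2860 \sqrt{5}$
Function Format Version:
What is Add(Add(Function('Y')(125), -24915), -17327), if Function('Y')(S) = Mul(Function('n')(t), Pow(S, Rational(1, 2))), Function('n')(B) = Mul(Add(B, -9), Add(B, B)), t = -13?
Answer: Add(-42242, Mul(2860, Pow(5, Rational(1, 2)))) ≈ -35847.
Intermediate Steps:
Function('n')(B) = Mul(2, B, Add(-9, B)) (Function('n')(B) = Mul(Add(-9, B), Mul(2, B)) = Mul(2, B, Add(-9, B)))
Function('Y')(S) = Mul(572, Pow(S, Rational(1, 2))) (Function('Y')(S) = Mul(Mul(2, -13, Add(-9, -13)), Pow(S, Rational(1, 2))) = Mul(Mul(2, -13, -22), Pow(S, Rational(1, 2))) = Mul(572, Pow(S, Rational(1, 2))))
Add(Add(Function('Y')(125), -24915), -17327) = Add(Add(Mul(572, Pow(125, Rational(1, 2))), -24915), -17327) = Add(Add(Mul(572, Mul(5, Pow(5, Rational(1, 2)))), -24915), -17327) = Add(Add(Mul(2860, Pow(5, Rational(1, 2))), -24915), -17327) = Add(Add(-24915, Mul(2860, Pow(5, Rational(1, 2)))), -17327) = Add(-42242, Mul(2860, Pow(5, Rational(1, 2))))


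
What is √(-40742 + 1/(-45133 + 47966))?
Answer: I*√326990766805/2833 ≈ 201.85*I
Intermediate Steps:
√(-40742 + 1/(-45133 + 47966)) = √(-40742 + 1/2833) = √(-115422085/2833) = I*√326990766805/2833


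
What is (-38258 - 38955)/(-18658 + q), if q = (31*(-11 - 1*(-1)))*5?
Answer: 77213/20208 ≈ 3.8209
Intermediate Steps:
q = -1550 (q = (31*(-11 + 1))*5 = (31*(-10))*5 = -310*5 = -1550)
(-38258 - 38955)/(-18658 + q) = (-38258 - 38955)/(-18658 - 1550) = -77213/(-20208) = -77213*(-1/20208) = 77213/20208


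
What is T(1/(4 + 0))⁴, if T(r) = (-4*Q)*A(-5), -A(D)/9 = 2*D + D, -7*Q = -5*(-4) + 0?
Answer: 13604889600000000/2401 ≈ 5.6663e+12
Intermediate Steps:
Q = -20/7 (Q = -(-5*(-4) + 0)/7 = -(20 + 0)/7 = -⅐*20 = -20/7 ≈ -2.8571)
A(D) = -27*D (A(D) = -9*(2*D + D) = -27*D)
T(r) = 10800/7 (T(r) = (-4*(-20/7))*(-27*(-5)) = (80/7)*135 = 10800/7)
T(1/(4 + 0))⁴ = (10800/7)⁴ = 13604889600000000/2401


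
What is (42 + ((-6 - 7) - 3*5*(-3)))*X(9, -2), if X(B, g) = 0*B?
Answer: 0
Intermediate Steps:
X(B, g) = 0
(42 + ((-6 - 7) - 3*5*(-3)))*X(9, -2) = (42 + ((-6 - 7) - 3*5*(-3)))*0 = (42 + (-13 - 15*(-3)))*0 = (42 + (-13 + 45))*0 = (42 + 32)*0 = 74*0 = 0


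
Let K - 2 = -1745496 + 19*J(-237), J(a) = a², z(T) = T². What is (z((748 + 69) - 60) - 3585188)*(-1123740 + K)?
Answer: 5427943757197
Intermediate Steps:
K = -678283 (K = 2 + (-1745496 + 19*(-237)²) = 2 + (-1745496 + 19*56169) = 2 + (-1745496 + 1067211) = 2 - 678285 = -678283)
(z((748 + 69) - 60) - 3585188)*(-1123740 + K) = (((748 + 69) - 60)² - 3585188)*(-1123740 - 678283) = ((817 - 60)² - 3585188)*(-1802023) = (757² - 3585188)*(-1802023) = (573049 - 3585188)*(-1802023) = -3012139*(-1802023) = 5427943757197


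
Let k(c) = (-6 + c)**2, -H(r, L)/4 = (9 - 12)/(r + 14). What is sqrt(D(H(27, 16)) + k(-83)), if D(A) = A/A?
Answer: sqrt(7922) ≈ 89.006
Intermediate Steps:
H(r, L) = 12/(14 + r) (H(r, L) = -4*(9 - 12)/(r + 14) = -(-12)/(14 + r) = 12/(14 + r))
D(A) = 1
sqrt(D(H(27, 16)) + k(-83)) = sqrt(1 + (-6 - 83)**2) = sqrt(1 + (-89)**2) = sqrt(1 + 7921) = sqrt(7922)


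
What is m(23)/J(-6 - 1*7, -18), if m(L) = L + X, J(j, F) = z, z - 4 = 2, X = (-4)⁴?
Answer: 93/2 ≈ 46.500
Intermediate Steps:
X = 256
z = 6 (z = 4 + 2 = 6)
J(j, F) = 6
m(L) = 256 + L (m(L) = L + 256 = 256 + L)
m(23)/J(-6 - 1*7, -18) = (256 + 23)/6 = 279*(⅙) = 93/2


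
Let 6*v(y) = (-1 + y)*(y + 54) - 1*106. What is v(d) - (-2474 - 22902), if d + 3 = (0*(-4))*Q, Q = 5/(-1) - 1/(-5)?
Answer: 75973/3 ≈ 25324.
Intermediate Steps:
Q = -24/5 (Q = 5*(-1) - 1*(-⅕) = -5 + ⅕ = -24/5 ≈ -4.8000)
d = -3 (d = -3 + (0*(-4))*(-24/5) = -3 + 0*(-24/5) = -3 + 0 = -3)
v(y) = -53/3 + (-1 + y)*(54 + y)/6 (v(y) = ((-1 + y)*(y + 54) - 1*106)/6 = ((-1 + y)*(54 + y) - 106)/6 = (-106 + (-1 + y)*(54 + y))/6 = -53/3 + (-1 + y)*(54 + y)/6)
v(d) - (-2474 - 22902) = (-80/3 + (⅙)*(-3)² + (53/6)*(-3)) - (-2474 - 22902) = (-80/3 + (⅙)*9 - 53/2) - 1*(-25376) = (-80/3 + 3/2 - 53/2) + 25376 = -155/3 + 25376 = 75973/3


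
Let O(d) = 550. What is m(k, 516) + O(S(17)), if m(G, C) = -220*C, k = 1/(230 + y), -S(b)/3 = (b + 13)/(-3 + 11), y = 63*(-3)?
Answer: -112970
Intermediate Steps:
y = -189
S(b) = -39/8 - 3*b/8 (S(b) = -3*(b + 13)/(-3 + 11) = -3*(13 + b)/8 = -3*(13/8 + b/8) = -39/8 - 3*b/8)
k = 1/41 (k = 1/(230 - 189) = 1/41 ≈ 0.024390)
m(k, 516) + O(S(17)) = -220*516 + 550 = -113520 + 550 = -112970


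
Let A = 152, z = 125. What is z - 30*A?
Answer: -4435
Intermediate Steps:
z - 30*A = 125 - 30*152 = 125 - 4560 = -4435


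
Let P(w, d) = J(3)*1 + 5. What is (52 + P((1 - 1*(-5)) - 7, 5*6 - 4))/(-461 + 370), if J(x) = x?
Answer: -60/91 ≈ -0.65934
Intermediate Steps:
P(w, d) = 8 (P(w, d) = 3*1 + 5 = 3 + 5 = 8)
(52 + P((1 - 1*(-5)) - 7, 5*6 - 4))/(-461 + 370) = (52 + 8)/(-461 + 370) = 60/(-91) = 60*(-1/91) = -60/91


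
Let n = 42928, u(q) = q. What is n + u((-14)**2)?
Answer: 43124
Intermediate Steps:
n + u((-14)**2) = 42928 + (-14)**2 = 42928 + 196 = 43124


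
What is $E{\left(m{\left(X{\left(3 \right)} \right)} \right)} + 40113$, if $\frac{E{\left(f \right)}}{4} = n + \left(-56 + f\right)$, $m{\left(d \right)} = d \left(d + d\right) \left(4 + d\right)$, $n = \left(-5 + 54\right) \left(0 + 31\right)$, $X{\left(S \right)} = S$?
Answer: $46469$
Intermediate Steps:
$n = 1519$ ($n = 49 \cdot 31 = 1519$)
$m{\left(d \right)} = 2 d^{2} \left(4 + d\right)$ ($m{\left(d \right)} = d 2 d \left(4 + d\right) = 2 d^{2} \left(4 + d\right)$)
$E{\left(f \right)} = 5852 + 4 f$ ($E{\left(f \right)} = 4 \left(1519 + \left(-56 + f\right)\right) = 4 \left(1463 + f\right) = 5852 + 4 f$)
$E{\left(m{\left(X{\left(3 \right)} \right)} \right)} + 40113 = \left(5852 + 4 \cdot 2 \cdot 3^{2} \left(4 + 3\right)\right) + 40113 = \left(5852 + 4 \cdot 2 \cdot 9 \cdot 7\right) + 40113 = \left(5852 + 4 \cdot 126\right) + 40113 = \left(5852 + 504\right) + 40113 = 6356 + 40113 = 46469$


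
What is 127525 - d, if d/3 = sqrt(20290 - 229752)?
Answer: 127525 - 3*I*sqrt(209462) ≈ 1.2753e+5 - 1373.0*I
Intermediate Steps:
d = 3*I*sqrt(209462) (d = 3*sqrt(20290 - 229752) = 3*sqrt(-209462) = 3*(I*sqrt(209462)) = 3*I*sqrt(209462) ≈ 1373.0*I)
127525 - d = 127525 - 3*I*sqrt(209462)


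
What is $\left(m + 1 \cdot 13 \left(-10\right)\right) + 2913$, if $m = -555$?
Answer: $2228$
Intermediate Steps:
$\left(m + 1 \cdot 13 \left(-10\right)\right) + 2913 = \left(-555 + 1 \cdot 13 \left(-10\right)\right) + 2913 = \left(-555 + 13 \left(-10\right)\right) + 2913 = \left(-555 - 130\right) + 2913 = -685 + 2913 = 2228$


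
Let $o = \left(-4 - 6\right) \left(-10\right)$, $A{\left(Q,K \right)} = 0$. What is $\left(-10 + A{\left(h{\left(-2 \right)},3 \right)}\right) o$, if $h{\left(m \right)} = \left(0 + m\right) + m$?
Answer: $-1000$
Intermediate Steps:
$h{\left(m \right)} = 2 m$ ($h{\left(m \right)} = m + m = 2 m$)
$o = 100$ ($o = \left(-10\right) \left(-10\right) = 100$)
$\left(-10 + A{\left(h{\left(-2 \right)},3 \right)}\right) o = \left(-10 + 0\right) 100 = \left(-10\right) 100 = -1000$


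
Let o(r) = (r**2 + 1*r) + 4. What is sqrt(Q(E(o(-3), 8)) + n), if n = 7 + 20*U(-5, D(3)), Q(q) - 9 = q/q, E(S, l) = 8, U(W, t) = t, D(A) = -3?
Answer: I*sqrt(43) ≈ 6.5574*I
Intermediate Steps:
o(r) = 4 + r + r**2 (o(r) = (r**2 + r) + 4 = (r + r**2) + 4 = 4 + r + r**2)
Q(q) = 10 (Q(q) = 9 + q/q = 9 + 1 = 10)
n = -53 (n = 7 + 20*(-3) = 7 - 60 = -53)
sqrt(Q(E(o(-3), 8)) + n) = sqrt(10 - 53) = sqrt(-43) = I*sqrt(43)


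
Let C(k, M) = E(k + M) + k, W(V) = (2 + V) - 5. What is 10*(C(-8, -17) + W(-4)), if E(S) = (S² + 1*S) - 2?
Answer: 5830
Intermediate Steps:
E(S) = -2 + S + S² (E(S) = (S² + S) - 2 = (S + S²) - 2 = -2 + S + S²)
W(V) = -3 + V
C(k, M) = -2 + M + (M + k)² + 2*k (C(k, M) = (-2 + (k + M) + (k + M)²) + k = (-2 + (M + k) + (M + k)²) + k = (-2 + M + k + (M + k)²) + k = -2 + M + (M + k)² + 2*k)
10*(C(-8, -17) + W(-4)) = 10*((-2 - 17 + (-17 - 8)² + 2*(-8)) + (-3 - 4)) = 10*((-2 - 17 + (-25)² - 16) - 7) = 10*((-2 - 17 + 625 - 16) - 7) = 10*(590 - 7) = 10*583 = 5830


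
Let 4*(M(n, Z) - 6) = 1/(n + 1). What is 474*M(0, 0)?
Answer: 5925/2 ≈ 2962.5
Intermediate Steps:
M(n, Z) = 6 + 1/(4*(1 + n)) (M(n, Z) = 6 + 1/(4*(n + 1)) = 6 + 1/(4*(1 + n)))
474*M(0, 0) = 474*((25 + 24*0)/(4*(1 + 0))) = 474*((¼)*(25 + 0)/1) = 474*((¼)*1*25) = 474*(25/4) = 5925/2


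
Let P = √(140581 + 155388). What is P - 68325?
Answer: -68325 + √295969 ≈ -67781.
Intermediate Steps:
P = √295969 ≈ 544.03
P - 68325 = √295969 - 68325 = -68325 + √295969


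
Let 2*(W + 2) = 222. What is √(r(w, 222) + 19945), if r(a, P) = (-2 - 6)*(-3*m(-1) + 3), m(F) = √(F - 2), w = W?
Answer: √(19921 + 24*I*√3) ≈ 141.14 + 0.147*I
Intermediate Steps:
W = 109 (W = -2 + (½)*222 = -2 + 111 = 109)
w = 109
m(F) = √(-2 + F)
r(a, P) = -24 + 24*I*√3 (r(a, P) = (-2 - 6)*(-3*√(-2 - 1) + 3) = -8*(-3*I*√3 + 3) = -8*(3 - 3*I*√3) = -24 + 24*I*√3)
√(r(w, 222) + 19945) = √((-24 + 24*I*√3) + 19945) = √(19921 + 24*I*√3)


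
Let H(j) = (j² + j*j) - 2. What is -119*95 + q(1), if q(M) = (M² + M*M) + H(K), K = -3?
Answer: -11287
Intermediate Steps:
H(j) = -2 + 2*j² (H(j) = (j² + j²) - 2 = 2*j² - 2 = -2 + 2*j²)
q(M) = 16 + 2*M² (q(M) = (M² + M*M) + (-2 + 2*(-3)²) = (M² + M²) + (-2 + 2*9) = 2*M² + (-2 + 18) = 2*M² + 16 = 16 + 2*M²)
-119*95 + q(1) = -119*95 + (16 + 2*1²) = -11305 + (16 + 2*1) = -11305 + (16 + 2) = -11305 + 18 = -11287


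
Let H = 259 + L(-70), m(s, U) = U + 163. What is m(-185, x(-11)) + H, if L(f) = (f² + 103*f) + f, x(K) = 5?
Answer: -1953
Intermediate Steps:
L(f) = f² + 104*f
m(s, U) = 163 + U
H = -2121 (H = 259 - 70*(104 - 70) = 259 - 70*34 = 259 - 2380 = -2121)
m(-185, x(-11)) + H = (163 + 5) - 2121 = 168 - 2121 = -1953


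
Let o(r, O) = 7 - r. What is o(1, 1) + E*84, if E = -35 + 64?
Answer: 2442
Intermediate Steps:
E = 29
o(1, 1) + E*84 = (7 - 1*1) + 29*84 = (7 - 1) + 2436 = 6 + 2436 = 2442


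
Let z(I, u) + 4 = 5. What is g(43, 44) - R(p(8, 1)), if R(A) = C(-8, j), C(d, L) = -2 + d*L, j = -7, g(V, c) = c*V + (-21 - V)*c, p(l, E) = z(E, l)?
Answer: -978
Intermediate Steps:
z(I, u) = 1 (z(I, u) = -4 + 5 = 1)
p(l, E) = 1
g(V, c) = V*c + c*(-21 - V)
C(d, L) = -2 + L*d
R(A) = 54 (R(A) = -2 - 7*(-8) = -2 + 56 = 54)
g(43, 44) - R(p(8, 1)) = -21*44 - 1*54 = -924 - 54 = -978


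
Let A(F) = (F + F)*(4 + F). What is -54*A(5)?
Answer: -4860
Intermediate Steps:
A(F) = 2*F*(4 + F) (A(F) = (2*F)*(4 + F) = 2*F*(4 + F))
-54*A(5) = -108*5*(4 + 5) = -108*5*9 = -54*90 = -4860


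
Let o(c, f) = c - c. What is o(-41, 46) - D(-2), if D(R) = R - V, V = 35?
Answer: 37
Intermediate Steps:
D(R) = -35 + R (D(R) = R - 1*35 = R - 35 = -35 + R)
o(c, f) = 0
o(-41, 46) - D(-2) = 0 - (-35 - 2) = 0 - 1*(-37) = 0 + 37 = 37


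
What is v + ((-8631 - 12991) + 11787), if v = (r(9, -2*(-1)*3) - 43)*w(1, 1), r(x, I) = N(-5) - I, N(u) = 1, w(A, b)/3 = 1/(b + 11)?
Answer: -9847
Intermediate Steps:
w(A, b) = 3/(11 + b) (w(A, b) = 3/(b + 11) = 3/(11 + b))
r(x, I) = 1 - I
v = -12 (v = ((1 - (-2*(-1))*3) - 43)*(3/(11 + 1)) = ((1 - 2*3) - 43)*(3/12) = ((1 - 1*6) - 43)*(3*(1/12)) = ((1 - 6) - 43)*(¼) = (-5 - 43)*(¼) = -48*¼ = -12)
v + ((-8631 - 12991) + 11787) = -12 + ((-8631 - 12991) + 11787) = -12 + (-21622 + 11787) = -12 - 9835 = -9847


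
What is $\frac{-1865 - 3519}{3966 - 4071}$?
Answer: $\frac{5384}{105} \approx 51.276$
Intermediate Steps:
$\frac{-1865 - 3519}{3966 - 4071} = - \frac{5384}{-105} = \left(-5384\right) \left(- \frac{1}{105}\right) = \frac{5384}{105}$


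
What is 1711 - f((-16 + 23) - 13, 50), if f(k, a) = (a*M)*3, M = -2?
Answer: 2011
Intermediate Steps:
f(k, a) = -6*a (f(k, a) = (a*(-2))*3 = -2*a*3 = -6*a)
1711 - f((-16 + 23) - 13, 50) = 1711 - (-6)*50 = 1711 - 1*(-300) = 1711 + 300 = 2011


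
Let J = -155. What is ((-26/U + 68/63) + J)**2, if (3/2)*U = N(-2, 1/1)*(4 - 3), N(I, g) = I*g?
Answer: 286861969/15876 ≈ 18069.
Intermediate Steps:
U = -4/3 (U = 2*((-2/1)*(4 - 3))/3 = 2*(-2*1*1)/3 = 2*(-2*1)/3 = (2/3)*(-2) = -4/3 ≈ -1.3333)
((-26/U + 68/63) + J)**2 = ((-26/(-4/3) + 68/63) - 155)**2 = ((-26*(-3/4) + 68*(1/63)) - 155)**2 = ((39/2 + 68/63) - 155)**2 = (2593/126 - 155)**2 = (-16937/126)**2 = 286861969/15876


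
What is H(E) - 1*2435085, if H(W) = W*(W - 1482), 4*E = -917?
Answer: -32684495/16 ≈ -2.0428e+6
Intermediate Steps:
E = -917/4 (E = (1/4)*(-917) = -917/4 ≈ -229.25)
H(W) = W*(-1482 + W)
H(E) - 1*2435085 = -917*(-1482 - 917/4)/4 - 1*2435085 = -917/4*(-6845/4) - 2435085 = 6276865/16 - 2435085 = -32684495/16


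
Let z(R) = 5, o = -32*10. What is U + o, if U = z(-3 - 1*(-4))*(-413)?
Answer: -2385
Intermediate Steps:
o = -320
U = -2065 (U = 5*(-413) = -2065)
U + o = -2065 - 320 = -2385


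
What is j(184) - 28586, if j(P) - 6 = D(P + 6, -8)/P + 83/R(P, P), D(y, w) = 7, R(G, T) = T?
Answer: -2629315/92 ≈ -28580.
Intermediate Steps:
j(P) = 6 + 90/P (j(P) = 6 + (7/P + 83/P) = 6 + 90/P)
j(184) - 28586 = (6 + 90/184) - 28586 = (6 + 90*(1/184)) - 28586 = (6 + 45/92) - 28586 = 597/92 - 28586 = -2629315/92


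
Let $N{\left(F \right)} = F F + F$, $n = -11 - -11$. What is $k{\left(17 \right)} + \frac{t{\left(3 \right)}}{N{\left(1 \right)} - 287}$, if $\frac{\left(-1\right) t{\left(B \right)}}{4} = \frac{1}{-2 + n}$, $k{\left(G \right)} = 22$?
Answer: $\frac{6268}{285} \approx 21.993$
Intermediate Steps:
$n = 0$ ($n = -11 + 11 = 0$)
$N{\left(F \right)} = F + F^{2}$ ($N{\left(F \right)} = F^{2} + F = F + F^{2}$)
$t{\left(B \right)} = 2$ ($t{\left(B \right)} = - \frac{4}{-2 + 0} = - \frac{4}{-2} = \left(-4\right) \left(- \frac{1}{2}\right) = 2$)
$k{\left(17 \right)} + \frac{t{\left(3 \right)}}{N{\left(1 \right)} - 287} = 22 + \frac{2}{1 \left(1 + 1\right) - 287} = 22 + \frac{2}{1 \cdot 2 - 287} = 22 + \frac{2}{2 - 287} = 22 + \frac{2}{-285} = 22 + 2 \left(- \frac{1}{285}\right) = 22 - \frac{2}{285} = \frac{6268}{285}$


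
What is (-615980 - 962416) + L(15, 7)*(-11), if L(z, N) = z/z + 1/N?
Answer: -11048860/7 ≈ -1.5784e+6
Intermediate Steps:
L(z, N) = 1 + 1/N
(-615980 - 962416) + L(15, 7)*(-11) = (-615980 - 962416) + ((1 + 7)/7)*(-11) = -1578396 + ((1/7)*8)*(-11) = -1578396 + (8/7)*(-11) = -1578396 - 88/7 = -11048860/7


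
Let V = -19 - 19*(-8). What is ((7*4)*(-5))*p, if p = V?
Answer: -18620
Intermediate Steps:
V = 133 (V = -19 + 152 = 133)
p = 133
((7*4)*(-5))*p = ((7*4)*(-5))*133 = (28*(-5))*133 = -140*133 = -18620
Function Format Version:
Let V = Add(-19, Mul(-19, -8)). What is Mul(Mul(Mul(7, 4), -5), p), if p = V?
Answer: -18620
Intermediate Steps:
V = 133 (V = Add(-19, 152) = 133)
p = 133
Mul(Mul(Mul(7, 4), -5), p) = Mul(Mul(Mul(7, 4), -5), 133) = Mul(Mul(28, -5), 133) = Mul(-140, 133) = -18620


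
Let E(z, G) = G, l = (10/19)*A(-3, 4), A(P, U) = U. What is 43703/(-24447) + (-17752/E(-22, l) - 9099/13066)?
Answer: -464524957313/55073190 ≈ -8434.7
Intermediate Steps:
l = 40/19 (l = (10/19)*4 = 40/19 ≈ 2.1053)
43703/(-24447) + (-17752/E(-22, l) - 9099/13066) = 43703/(-24447) + (-17752/40/19 - 9099/13066) = 43703*(-1/24447) + (-17752*19/40 - 9099*1/13066) = -1507/843 + (-42161/5 - 9099/13066) = -1507/843 - 550921121/65330 = -464524957313/55073190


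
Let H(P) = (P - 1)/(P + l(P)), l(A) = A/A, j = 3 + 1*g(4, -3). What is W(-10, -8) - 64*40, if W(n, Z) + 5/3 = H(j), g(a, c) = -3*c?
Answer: -99872/39 ≈ -2560.8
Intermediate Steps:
j = 12 (j = 3 + 1*(-3*(-3)) = 3 + 1*9 = 3 + 9 = 12)
l(A) = 1
H(P) = (-1 + P)/(1 + P) (H(P) = (P - 1)/(P + 1) = (-1 + P)/(1 + P))
W(n, Z) = -32/39 (W(n, Z) = -5/3 + (-1 + 12)/(1 + 12) = -5/3 + 11/13 = -32/39)
W(-10, -8) - 64*40 = -32/39 - 64*40 = -32/39 - 2560 = -99872/39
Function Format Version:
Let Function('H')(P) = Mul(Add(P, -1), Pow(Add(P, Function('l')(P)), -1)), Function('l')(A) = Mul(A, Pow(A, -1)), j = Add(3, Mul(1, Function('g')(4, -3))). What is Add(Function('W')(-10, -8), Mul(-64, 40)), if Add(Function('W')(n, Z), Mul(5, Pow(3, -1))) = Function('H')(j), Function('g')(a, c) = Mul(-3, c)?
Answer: Rational(-99872, 39) ≈ -2560.8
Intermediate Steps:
j = 12 (j = Add(3, Mul(1, Mul(-3, -3))) = Add(3, Mul(1, 9)) = Add(3, 9) = 12)
Function('l')(A) = 1
Function('H')(P) = Mul(Pow(Add(1, P), -1), Add(-1, P)) (Function('H')(P) = Mul(Add(P, -1), Pow(Add(P, 1), -1)) = Mul(Add(-1, P), Pow(Add(1, P), -1)) = Mul(Pow(Add(1, P), -1), Add(-1, P)))
Function('W')(n, Z) = Rational(-32, 39) (Function('W')(n, Z) = Add(Rational(-5, 3), Mul(Pow(Add(1, 12), -1), Add(-1, 12))) = Add(Rational(-5, 3), Mul(Pow(13, -1), 11)) = Add(Rational(-5, 3), Mul(Rational(1, 13), 11)) = Add(Rational(-5, 3), Rational(11, 13)) = Rational(-32, 39))
Add(Function('W')(-10, -8), Mul(-64, 40)) = Add(Rational(-32, 39), Mul(-64, 40)) = Add(Rational(-32, 39), -2560) = Rational(-99872, 39)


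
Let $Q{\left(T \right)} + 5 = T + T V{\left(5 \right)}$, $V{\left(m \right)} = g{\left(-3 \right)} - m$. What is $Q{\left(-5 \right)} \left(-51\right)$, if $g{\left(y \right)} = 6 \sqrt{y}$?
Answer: $-765 + 1530 i \sqrt{3} \approx -765.0 + 2650.0 i$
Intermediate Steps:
$V{\left(m \right)} = - m + 6 i \sqrt{3}$ ($V{\left(m \right)} = 6 \sqrt{-3} - m = 6 i \sqrt{3} - m = - m + 6 i \sqrt{3}$)
$Q{\left(T \right)} = -5 + T + T \left(-5 + 6 i \sqrt{3}\right)$ ($Q{\left(T \right)} = -5 + \left(T + T \left(\left(-1\right) 5 + 6 i \sqrt{3}\right)\right) = -5 + \left(T + T \left(-5 + 6 i \sqrt{3}\right)\right) = -5 + T + T \left(-5 + 6 i \sqrt{3}\right)$)
$Q{\left(-5 \right)} \left(-51\right) = \left(-5 - 5 - - 5 \left(5 - 6 i \sqrt{3}\right)\right) \left(-51\right) = \left(-5 - 5 + \left(25 - 30 i \sqrt{3}\right)\right) \left(-51\right) = \left(15 - 30 i \sqrt{3}\right) \left(-51\right) = -765 + 1530 i \sqrt{3}$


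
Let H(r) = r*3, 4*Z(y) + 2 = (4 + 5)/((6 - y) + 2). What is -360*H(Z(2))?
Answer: 135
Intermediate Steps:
Z(y) = -½ + 9/(4*(8 - y)) (Z(y) = -½ + ((4 + 5)/((6 - y) + 2))/4 = -½ + (9/(8 - y))/4 = -½ + 9/(4*(8 - y)))
H(r) = 3*r
-360*H(Z(2)) = -1080*(7 - 2*2)/(4*(-8 + 2)) = -1080*(¼)*(7 - 4)/(-6) = -1080*(¼)*(-⅙)*3 = -1080*(-1)/8 = -360*(-3/8) = 135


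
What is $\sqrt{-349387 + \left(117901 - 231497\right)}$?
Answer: $i \sqrt{462983} \approx 680.43 i$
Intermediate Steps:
$\sqrt{-349387 + \left(117901 - 231497\right)} = \sqrt{-349387 - 113596} = \sqrt{-462983} = i \sqrt{462983}$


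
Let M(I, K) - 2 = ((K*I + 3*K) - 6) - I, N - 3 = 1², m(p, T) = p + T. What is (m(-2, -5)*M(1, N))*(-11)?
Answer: 847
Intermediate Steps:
m(p, T) = T + p
N = 4 (N = 3 + 1² = 3 + 1 = 4)
M(I, K) = -4 - I + 3*K + I*K (M(I, K) = 2 + (((K*I + 3*K) - 6) - I) = 2 + (((I*K + 3*K) - 6) - I) = 2 + (((3*K + I*K) - 6) - I) = 2 + ((-6 + 3*K + I*K) - I) = 2 + (-6 - I + 3*K + I*K) = -4 - I + 3*K + I*K)
(m(-2, -5)*M(1, N))*(-11) = ((-5 - 2)*(-4 - 1*1 + 3*4 + 1*4))*(-11) = -7*(-4 - 1 + 12 + 4)*(-11) = -7*11*(-11) = -77*(-11) = 847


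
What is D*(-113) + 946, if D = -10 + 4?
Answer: 1624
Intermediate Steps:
D = -6
D*(-113) + 946 = -6*(-113) + 946 = 678 + 946 = 1624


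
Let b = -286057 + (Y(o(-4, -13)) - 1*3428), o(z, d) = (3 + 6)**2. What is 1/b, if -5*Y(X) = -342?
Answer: -5/1447083 ≈ -3.4552e-6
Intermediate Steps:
o(z, d) = 81 (o(z, d) = 9**2 = 81)
Y(X) = 342/5 (Y(X) = -1/5*(-342) = 342/5)
b = -1447083/5 (b = -286057 + (342/5 - 1*3428) = -286057 + (342/5 - 3428) = -286057 - 16798/5 = -1447083/5 ≈ -2.8942e+5)
1/b = 1/(-1447083/5) = -5/1447083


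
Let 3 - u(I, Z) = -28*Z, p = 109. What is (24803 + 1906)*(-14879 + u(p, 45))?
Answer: -363669744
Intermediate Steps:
u(I, Z) = 3 + 28*Z (u(I, Z) = 3 - (-28)*Z = 3 + 28*Z)
(24803 + 1906)*(-14879 + u(p, 45)) = (24803 + 1906)*(-14879 + (3 + 28*45)) = 26709*(-14879 + (3 + 1260)) = 26709*(-14879 + 1263) = 26709*(-13616) = -363669744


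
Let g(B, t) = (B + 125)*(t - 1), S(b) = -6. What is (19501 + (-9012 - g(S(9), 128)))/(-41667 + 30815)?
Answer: 1156/2713 ≈ 0.42610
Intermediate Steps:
g(B, t) = (-1 + t)*(125 + B) (g(B, t) = (125 + B)*(-1 + t) = (-1 + t)*(125 + B))
(19501 + (-9012 - g(S(9), 128)))/(-41667 + 30815) = (19501 + (-9012 - (-125 - 1*(-6) + 125*128 - 6*128)))/(-41667 + 30815) = (19501 + (-9012 - (-125 + 6 + 16000 - 768)))/(-10852) = (19501 + (-9012 - 1*15113))*(-1/10852) = (19501 + (-9012 - 15113))*(-1/10852) = (19501 - 24125)*(-1/10852) = -4624*(-1/10852) = 1156/2713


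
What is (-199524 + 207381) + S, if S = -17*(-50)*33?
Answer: 35907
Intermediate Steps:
S = 28050 (S = 850*33 = 28050)
(-199524 + 207381) + S = (-199524 + 207381) + 28050 = 7857 + 28050 = 35907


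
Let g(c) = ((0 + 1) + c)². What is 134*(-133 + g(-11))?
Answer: -4422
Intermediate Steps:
g(c) = (1 + c)²
134*(-133 + g(-11)) = 134*(-133 + (1 - 11)²) = 134*(-133 + (-10)²) = 134*(-133 + 100) = 134*(-33) = -4422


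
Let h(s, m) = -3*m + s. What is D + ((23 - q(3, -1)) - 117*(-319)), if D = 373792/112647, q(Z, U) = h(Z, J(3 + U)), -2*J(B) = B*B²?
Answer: 4205598949/112647 ≈ 37334.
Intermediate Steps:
J(B) = -B³/2 (J(B) = -B*B²/2 = -B³/2)
h(s, m) = s - 3*m
q(Z, U) = Z + 3*(3 + U)³/2 (q(Z, U) = Z - (-3)*(3 + U)³/2 = Z + 3*(3 + U)³/2)
D = 373792/112647 (D = 373792*(1/112647) = 373792/112647 ≈ 3.3183)
D + ((23 - q(3, -1)) - 117*(-319)) = 373792/112647 + ((23 - (3 + 3*(3 - 1)³/2)) - 117*(-319)) = 373792/112647 + ((23 - (3 + (3/2)*2³)) + 37323) = 373792/112647 + ((23 - (3 + (3/2)*8)) + 37323) = 373792/112647 + ((23 - (3 + 12)) + 37323) = 373792/112647 + ((23 - 1*15) + 37323) = 373792/112647 + ((23 - 15) + 37323) = 373792/112647 + (8 + 37323) = 373792/112647 + 37331 = 4205598949/112647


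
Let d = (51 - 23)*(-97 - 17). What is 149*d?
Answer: -475608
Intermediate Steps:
d = -3192 (d = 28*(-114) = -3192)
149*d = 149*(-3192) = -475608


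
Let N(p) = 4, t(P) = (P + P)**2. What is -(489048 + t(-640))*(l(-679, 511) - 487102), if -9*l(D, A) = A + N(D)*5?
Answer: 1036409695128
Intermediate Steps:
t(P) = 4*P**2 (t(P) = (2*P)**2 = 4*P**2)
l(D, A) = -20/9 - A/9 (l(D, A) = -(A + 4*5)/9 = -(A + 20)/9 = -(20 + A)/9 = -20/9 - A/9)
-(489048 + t(-640))*(l(-679, 511) - 487102) = -(489048 + 4*(-640)**2)*((-20/9 - 1/9*511) - 487102) = -(489048 + 4*409600)*((-20/9 - 511/9) - 487102) = -(489048 + 1638400)*(-59 - 487102) = -2127448*(-487161) = -1*(-1036409695128) = 1036409695128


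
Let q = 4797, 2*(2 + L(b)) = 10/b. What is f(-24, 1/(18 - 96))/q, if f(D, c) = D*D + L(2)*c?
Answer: 89855/748332 ≈ 0.12007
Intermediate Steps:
L(b) = -2 + 5/b (L(b) = -2 + (10/b)/2 = -2 + 5/b)
f(D, c) = D² + c/2 (f(D, c) = D*D + (-2 + 5/2)*c = D² + (-2 + 5*(½))*c = D² + (-2 + 5/2)*c = D² + c/2)
f(-24, 1/(18 - 96))/q = ((-24)² + 1/(2*(18 - 96)))/4797 = (576 + (½)/(-78))*(1/4797) = (576 + (½)*(-1/78))*(1/4797) = (576 - 1/156)*(1/4797) = (89855/156)*(1/4797) = 89855/748332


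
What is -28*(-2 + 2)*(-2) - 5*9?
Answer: -45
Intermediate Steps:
-28*(-2 + 2)*(-2) - 5*9 = -0*(-2) - 45 = -28*0 - 45 = 0 - 45 = -45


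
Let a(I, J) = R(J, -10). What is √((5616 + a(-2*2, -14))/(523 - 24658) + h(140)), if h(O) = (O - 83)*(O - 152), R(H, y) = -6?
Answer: I*√1771396370/1609 ≈ 26.158*I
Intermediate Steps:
a(I, J) = -6
h(O) = (-152 + O)*(-83 + O) (h(O) = (-83 + O)*(-152 + O) = (-152 + O)*(-83 + O))
√((5616 + a(-2*2, -14))/(523 - 24658) + h(140)) = √((5616 - 6)/(523 - 24658) + (12616 + 140² - 235*140)) = √(5610/(-24135) + (12616 + 19600 - 32900)) = √(5610*(-1/24135) - 684) = √(-374/1609 - 684) = √(-1100930/1609) = I*√1771396370/1609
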